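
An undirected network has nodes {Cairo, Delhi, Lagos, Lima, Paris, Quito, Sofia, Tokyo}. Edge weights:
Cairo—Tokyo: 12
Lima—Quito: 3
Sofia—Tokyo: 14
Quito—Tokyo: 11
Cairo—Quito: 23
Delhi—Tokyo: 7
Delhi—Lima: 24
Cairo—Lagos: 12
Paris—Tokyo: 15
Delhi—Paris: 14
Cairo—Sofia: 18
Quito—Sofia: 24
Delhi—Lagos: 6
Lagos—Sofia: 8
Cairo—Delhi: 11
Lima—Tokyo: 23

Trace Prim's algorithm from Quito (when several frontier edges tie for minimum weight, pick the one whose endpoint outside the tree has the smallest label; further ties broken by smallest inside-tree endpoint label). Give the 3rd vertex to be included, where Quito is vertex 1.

Tokyo

Grow the tree from Quito using Prim:
Step 1: cheapest edge leaving the tree is Lima—Quito (3); add Lima.
Step 2: cheapest edge leaving the tree is Quito—Tokyo (11); add Tokyo.
Step 3: cheapest edge leaving the tree is Delhi—Tokyo (7); add Delhi.
Step 4: cheapest edge leaving the tree is Delhi—Lagos (6); add Lagos.
Step 5: cheapest edge leaving the tree is Lagos—Sofia (8); add Sofia.
Step 6: cheapest edge leaving the tree is Cairo—Delhi (11); add Cairo.
Step 7: cheapest edge leaving the tree is Delhi—Paris (14); add Paris.
Vertex order: Quito, Lima, Tokyo, Delhi, Lagos, Sofia, Cairo, Paris. The 3rd vertex is Tokyo.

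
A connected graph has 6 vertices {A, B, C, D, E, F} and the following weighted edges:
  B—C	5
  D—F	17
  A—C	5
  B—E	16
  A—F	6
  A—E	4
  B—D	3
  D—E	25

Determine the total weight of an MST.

Kruskal's algorithm — process edges by increasing weight (ties by edge label):
B—D (3): add — endpoints in different components.
A—E (4): add — endpoints in different components.
A—C (5): add — endpoints in different components.
B—C (5): add — endpoints in different components.
A—F (6): add — endpoints in different components.
MST edges: B—D, A—E, A—C, B—C, A—F; total weight 3+4+5+5+6 = 23.

23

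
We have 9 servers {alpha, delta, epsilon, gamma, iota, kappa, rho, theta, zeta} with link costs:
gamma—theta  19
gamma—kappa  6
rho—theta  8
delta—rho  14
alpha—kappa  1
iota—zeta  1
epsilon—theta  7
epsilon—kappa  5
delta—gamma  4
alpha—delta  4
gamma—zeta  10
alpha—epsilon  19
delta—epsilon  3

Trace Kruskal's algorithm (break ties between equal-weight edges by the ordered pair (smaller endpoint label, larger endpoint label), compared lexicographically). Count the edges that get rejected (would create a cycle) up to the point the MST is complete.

Kruskal: consider edges lightest-first.
alpha—kappa (1): add — endpoints in different components.
iota—zeta (1): add — endpoints in different components.
delta—epsilon (3): add — endpoints in different components.
alpha—delta (4): add — endpoints in different components.
delta—gamma (4): add — endpoints in different components.
epsilon—kappa (5): skip — epsilon and kappa already connected.
gamma—kappa (6): skip — kappa and gamma already connected.
epsilon—theta (7): add — endpoints in different components.
rho—theta (8): add — endpoints in different components.
gamma—zeta (10): add — endpoints in different components.
Edges rejected before the tree was complete: 2.

2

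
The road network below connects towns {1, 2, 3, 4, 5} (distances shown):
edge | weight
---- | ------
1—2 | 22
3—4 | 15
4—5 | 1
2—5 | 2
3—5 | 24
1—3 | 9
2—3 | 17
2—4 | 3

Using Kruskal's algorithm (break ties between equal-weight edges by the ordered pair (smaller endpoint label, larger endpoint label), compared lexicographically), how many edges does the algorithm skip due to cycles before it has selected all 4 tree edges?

1

Sort edges by weight, then run Kruskal:
4—5 (1): add — endpoints in different components.
2—5 (2): add — endpoints in different components.
2—4 (3): skip — 2 and 4 already connected.
1—3 (9): add — endpoints in different components.
3—4 (15): add — endpoints in different components.
Edges rejected before the tree was complete: 1.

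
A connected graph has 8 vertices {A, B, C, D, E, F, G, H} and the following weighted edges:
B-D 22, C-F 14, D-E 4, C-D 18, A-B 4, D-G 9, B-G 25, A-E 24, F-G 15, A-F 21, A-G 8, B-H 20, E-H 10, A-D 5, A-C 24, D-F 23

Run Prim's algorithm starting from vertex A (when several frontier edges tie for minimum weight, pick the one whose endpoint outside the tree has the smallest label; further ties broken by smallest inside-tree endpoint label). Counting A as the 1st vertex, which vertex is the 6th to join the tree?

H

Prim, starting at A.
Step 1: cheapest edge leaving the tree is A-B (4); add B.
Step 2: cheapest edge leaving the tree is A-D (5); add D.
Step 3: cheapest edge leaving the tree is D-E (4); add E.
Step 4: cheapest edge leaving the tree is A-G (8); add G.
Step 5: cheapest edge leaving the tree is E-H (10); add H.
Step 6: cheapest edge leaving the tree is F-G (15); add F.
Step 7: cheapest edge leaving the tree is C-F (14); add C.
Vertex order: A, B, D, E, G, H, F, C. The 6th vertex is H.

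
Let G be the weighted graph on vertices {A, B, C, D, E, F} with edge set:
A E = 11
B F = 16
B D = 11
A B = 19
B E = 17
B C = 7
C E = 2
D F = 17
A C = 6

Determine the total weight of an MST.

42

Sort edges by weight, then run Kruskal:
C E (2): add — endpoints in different components.
A C (6): add — endpoints in different components.
B C (7): add — endpoints in different components.
A E (11): skip — A and E already connected.
B D (11): add — endpoints in different components.
B F (16): add — endpoints in different components.
MST edges: C E, A C, B C, B D, B F; total weight 2+6+7+11+16 = 42.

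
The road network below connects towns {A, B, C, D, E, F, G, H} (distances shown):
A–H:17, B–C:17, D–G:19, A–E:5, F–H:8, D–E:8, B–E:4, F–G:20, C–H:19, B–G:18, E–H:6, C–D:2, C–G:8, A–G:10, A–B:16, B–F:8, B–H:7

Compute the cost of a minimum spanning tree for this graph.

Prim, starting at C.
Step 1: cheapest edge leaving the tree is C–D (2); add D.
Step 2: cheapest edge leaving the tree is D–E (8); add E.
Step 3: cheapest edge leaving the tree is B–E (4); add B.
Step 4: cheapest edge leaving the tree is A–E (5); add A.
Step 5: cheapest edge leaving the tree is E–H (6); add H.
Step 6: cheapest edge leaving the tree is B–F (8); add F.
Step 7: cheapest edge leaving the tree is C–G (8); add G.
MST edges: C–D, D–E, B–E, A–E, E–H, B–F, C–G; total weight 2+8+4+5+6+8+8 = 41.

41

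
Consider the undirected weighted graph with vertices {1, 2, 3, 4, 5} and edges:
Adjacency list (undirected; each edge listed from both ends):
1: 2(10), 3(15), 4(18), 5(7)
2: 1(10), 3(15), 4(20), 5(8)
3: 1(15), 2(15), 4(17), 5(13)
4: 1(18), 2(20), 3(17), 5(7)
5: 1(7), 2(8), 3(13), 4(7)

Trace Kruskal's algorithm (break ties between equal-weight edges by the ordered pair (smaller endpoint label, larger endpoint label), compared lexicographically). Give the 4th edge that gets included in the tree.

3-5

Sort edges by weight, then run Kruskal:
1-5 (7): add — endpoints in different components.
4-5 (7): add — endpoints in different components.
2-5 (8): add — endpoints in different components.
1-2 (10): skip — 1 and 2 already connected.
3-5 (13): add — endpoints in different components.
The 4th edge added is 3-5.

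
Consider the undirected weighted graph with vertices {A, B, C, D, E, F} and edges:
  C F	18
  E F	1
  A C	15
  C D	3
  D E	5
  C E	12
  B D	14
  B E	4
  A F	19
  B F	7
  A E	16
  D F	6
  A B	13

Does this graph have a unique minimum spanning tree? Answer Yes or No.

Yes

Kruskal: consider edges lightest-first.
E F (1): add. Components now {A} {B} {C} {D} {E,F}
C D (3): add. Components now {A} {B} {C,D} {E,F}
B E (4): add. Components now {A} {B,E,F} {C,D}
D E (5): add. Components now {A} {B,C,D,E,F}
D F (6): skip — D and F already connected.
B F (7): skip — B and F already connected.
C E (12): skip — C and E already connected.
A B (13): add. Components now {A,B,C,D,E,F}
Every non-tree edge has weight strictly greater than the heaviest edge on the tree path between its endpoints, so the MST is unique.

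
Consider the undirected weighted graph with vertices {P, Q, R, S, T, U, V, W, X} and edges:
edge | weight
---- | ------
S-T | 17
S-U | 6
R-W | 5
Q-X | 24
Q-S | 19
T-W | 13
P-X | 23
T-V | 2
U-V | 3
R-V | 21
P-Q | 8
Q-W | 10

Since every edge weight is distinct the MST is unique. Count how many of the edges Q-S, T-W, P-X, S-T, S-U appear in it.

3

Kruskal's algorithm — process edges by increasing weight (ties by edge label):
T-V (2): add — endpoints in different components.
U-V (3): add — endpoints in different components.
R-W (5): add — endpoints in different components.
S-U (6): add — endpoints in different components.
P-Q (8): add — endpoints in different components.
Q-W (10): add — endpoints in different components.
T-W (13): add — endpoints in different components.
S-T (17): skip — S and T already connected.
Q-S (19): skip — S and Q already connected.
R-V (21): skip — V and R already connected.
P-X (23): add — endpoints in different components.
MST edge set: {T-V, U-V, R-W, S-U, P-Q, Q-W, T-W, P-X}.
Of the listed edges, {T-W, P-X, S-U} are in the MST → 3.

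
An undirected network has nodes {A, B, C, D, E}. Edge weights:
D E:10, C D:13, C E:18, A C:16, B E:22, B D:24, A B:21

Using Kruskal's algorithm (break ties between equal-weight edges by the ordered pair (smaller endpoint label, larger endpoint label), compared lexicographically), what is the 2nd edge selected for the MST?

C-D

Kruskal's algorithm — process edges by increasing weight (ties by edge label):
D E (10): add. Components now {A} {B} {C} {D,E}
C D (13): add. Components now {A} {B} {C,D,E}
A C (16): add. Components now {A,C,D,E} {B}
C E (18): skip — C and E already connected.
A B (21): add. Components now {A,B,C,D,E}
The 2nd edge added is C D.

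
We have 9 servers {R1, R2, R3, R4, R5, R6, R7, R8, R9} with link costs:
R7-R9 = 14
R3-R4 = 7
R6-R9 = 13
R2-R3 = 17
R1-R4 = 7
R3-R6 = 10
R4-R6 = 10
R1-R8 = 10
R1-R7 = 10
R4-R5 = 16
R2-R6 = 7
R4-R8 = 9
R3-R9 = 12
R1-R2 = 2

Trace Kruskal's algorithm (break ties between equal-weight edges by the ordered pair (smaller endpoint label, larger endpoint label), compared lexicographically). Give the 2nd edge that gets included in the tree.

R1-R4

Kruskal: consider edges lightest-first.
R1-R2 (2): add — endpoints in different components.
R1-R4 (7): add — endpoints in different components.
R2-R6 (7): add — endpoints in different components.
R3-R4 (7): add — endpoints in different components.
R4-R8 (9): add — endpoints in different components.
R1-R7 (10): add — endpoints in different components.
R1-R8 (10): skip — R8 and R1 already connected.
R3-R6 (10): skip — R3 and R6 already connected.
R4-R6 (10): skip — R4 and R6 already connected.
R3-R9 (12): add — endpoints in different components.
R6-R9 (13): skip — R9 and R6 already connected.
R7-R9 (14): skip — R7 and R9 already connected.
R4-R5 (16): add — endpoints in different components.
The 2nd edge added is R1-R4.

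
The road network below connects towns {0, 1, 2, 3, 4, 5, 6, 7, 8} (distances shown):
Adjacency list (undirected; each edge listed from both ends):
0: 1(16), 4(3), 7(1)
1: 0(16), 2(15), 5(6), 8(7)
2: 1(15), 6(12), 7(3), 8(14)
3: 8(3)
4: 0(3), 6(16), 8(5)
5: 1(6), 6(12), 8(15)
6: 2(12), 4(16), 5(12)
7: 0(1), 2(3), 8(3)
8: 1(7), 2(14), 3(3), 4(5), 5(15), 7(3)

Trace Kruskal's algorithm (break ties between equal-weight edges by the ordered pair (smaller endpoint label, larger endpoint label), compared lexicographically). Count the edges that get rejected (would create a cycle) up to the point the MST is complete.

1

Sort edges by weight, then run Kruskal:
0—7 (1): add — endpoints in different components.
0—4 (3): add — endpoints in different components.
2—7 (3): add — endpoints in different components.
3—8 (3): add — endpoints in different components.
7—8 (3): add — endpoints in different components.
4—8 (5): skip — 4 and 8 already connected.
1—5 (6): add — endpoints in different components.
1—8 (7): add — endpoints in different components.
2—6 (12): add — endpoints in different components.
Edges rejected before the tree was complete: 1.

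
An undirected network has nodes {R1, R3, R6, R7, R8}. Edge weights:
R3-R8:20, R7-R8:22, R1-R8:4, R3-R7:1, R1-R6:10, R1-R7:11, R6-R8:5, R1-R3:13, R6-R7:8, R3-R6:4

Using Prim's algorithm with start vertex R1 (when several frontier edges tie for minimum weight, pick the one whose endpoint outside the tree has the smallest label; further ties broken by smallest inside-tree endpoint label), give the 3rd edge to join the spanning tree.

R3-R6

Grow the tree from R1 using Prim:
Step 1: frontier [R1-R8 4, R1-R6 10, R1-R7 11, R1-R3 13] → take R1-R8 (4); add R8.
Step 2: frontier [R1-R6 10, R1-R7 11, R1-R3 13, R6-R8 5, R3-R8 20, R7-R8 22] → take R6-R8 (5); add R6.
Step 3: frontier [R1-R7 11, R1-R3 13, R3-R6 4, R6-R7 8, R3-R8 20, R7-R8 22] → take R3-R6 (4); add R3.
Step 4: frontier [R1-R7 11, R3-R7 1, R6-R7 8, R7-R8 22] → take R3-R7 (1); add R7.
The 3rd edge added is R3-R6.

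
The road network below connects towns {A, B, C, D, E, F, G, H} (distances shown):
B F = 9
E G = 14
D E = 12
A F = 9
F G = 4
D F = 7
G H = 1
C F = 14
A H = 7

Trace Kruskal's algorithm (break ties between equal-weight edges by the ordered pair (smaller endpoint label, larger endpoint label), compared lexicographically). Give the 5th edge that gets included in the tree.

Kruskal's algorithm — process edges by increasing weight (ties by edge label):
G H (1): add — endpoints in different components.
F G (4): add — endpoints in different components.
A H (7): add — endpoints in different components.
D F (7): add — endpoints in different components.
A F (9): skip — A and F already connected.
B F (9): add — endpoints in different components.
D E (12): add — endpoints in different components.
C F (14): add — endpoints in different components.
The 5th edge added is B F.

B-F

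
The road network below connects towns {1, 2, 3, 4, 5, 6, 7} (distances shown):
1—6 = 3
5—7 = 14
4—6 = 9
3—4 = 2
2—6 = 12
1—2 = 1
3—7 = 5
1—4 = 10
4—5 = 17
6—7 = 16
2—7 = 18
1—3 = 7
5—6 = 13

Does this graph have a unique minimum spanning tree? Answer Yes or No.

Kruskal's algorithm — process edges by increasing weight (ties by edge label):
1—2 (1): add. Components now {1,2} {3} {4} {5} {6} {7}
3—4 (2): add. Components now {1,2} {3,4} {5} {6} {7}
1—6 (3): add. Components now {1,2,6} {3,4} {5} {7}
3—7 (5): add. Components now {1,2,6} {3,4,7} {5}
1—3 (7): add. Components now {1,2,3,4,6,7} {5}
4—6 (9): skip — 4 and 6 already connected.
1—4 (10): skip — 1 and 4 already connected.
2—6 (12): skip — 2 and 6 already connected.
5—6 (13): add. Components now {1,2,3,4,5,6,7}
Every non-tree edge has weight strictly greater than the heaviest edge on the tree path between its endpoints, so the MST is unique.

Yes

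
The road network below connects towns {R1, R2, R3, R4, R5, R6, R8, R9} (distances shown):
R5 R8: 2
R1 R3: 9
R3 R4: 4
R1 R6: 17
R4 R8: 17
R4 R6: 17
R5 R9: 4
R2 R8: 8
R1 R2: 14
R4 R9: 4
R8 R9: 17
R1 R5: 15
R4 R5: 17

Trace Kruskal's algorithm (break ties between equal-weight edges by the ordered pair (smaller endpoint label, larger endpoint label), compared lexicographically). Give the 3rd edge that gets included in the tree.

Sort edges by weight, then run Kruskal:
R5 R8 (2): add — endpoints in different components.
R3 R4 (4): add — endpoints in different components.
R4 R9 (4): add — endpoints in different components.
R5 R9 (4): add — endpoints in different components.
R2 R8 (8): add — endpoints in different components.
R1 R3 (9): add — endpoints in different components.
R1 R2 (14): skip — R1 and R2 already connected.
R1 R5 (15): skip — R5 and R1 already connected.
R1 R6 (17): add — endpoints in different components.
The 3rd edge added is R4 R9.

R4-R9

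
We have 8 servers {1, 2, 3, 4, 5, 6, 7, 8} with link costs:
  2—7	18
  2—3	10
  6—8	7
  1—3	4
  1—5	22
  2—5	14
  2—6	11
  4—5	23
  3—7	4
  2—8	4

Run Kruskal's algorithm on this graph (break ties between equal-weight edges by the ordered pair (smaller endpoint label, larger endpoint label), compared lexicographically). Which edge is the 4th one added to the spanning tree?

Kruskal's algorithm — process edges by increasing weight (ties by edge label):
1—3 (4): add — endpoints in different components.
2—8 (4): add — endpoints in different components.
3—7 (4): add — endpoints in different components.
6—8 (7): add — endpoints in different components.
2—3 (10): add — endpoints in different components.
2—6 (11): skip — 2 and 6 already connected.
2—5 (14): add — endpoints in different components.
2—7 (18): skip — 2 and 7 already connected.
1—5 (22): skip — 1 and 5 already connected.
4—5 (23): add — endpoints in different components.
The 4th edge added is 6—8.

6-8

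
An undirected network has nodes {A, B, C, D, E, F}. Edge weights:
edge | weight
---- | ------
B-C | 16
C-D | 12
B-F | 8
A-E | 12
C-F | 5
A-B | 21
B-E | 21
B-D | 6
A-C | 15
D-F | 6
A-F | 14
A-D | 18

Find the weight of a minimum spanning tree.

43

Kruskal: consider edges lightest-first.
C-F (5): add. Components now {A} {B} {C,F} {D} {E}
B-D (6): add. Components now {A} {B,D} {C,F} {E}
D-F (6): add. Components now {A} {B,C,D,F} {E}
B-F (8): skip — B and F already connected.
A-E (12): add. Components now {A,E} {B,C,D,F}
C-D (12): skip — C and D already connected.
A-F (14): add. Components now {A,B,C,D,E,F}
MST edges: C-F, B-D, D-F, A-E, A-F; total weight 5+6+6+12+14 = 43.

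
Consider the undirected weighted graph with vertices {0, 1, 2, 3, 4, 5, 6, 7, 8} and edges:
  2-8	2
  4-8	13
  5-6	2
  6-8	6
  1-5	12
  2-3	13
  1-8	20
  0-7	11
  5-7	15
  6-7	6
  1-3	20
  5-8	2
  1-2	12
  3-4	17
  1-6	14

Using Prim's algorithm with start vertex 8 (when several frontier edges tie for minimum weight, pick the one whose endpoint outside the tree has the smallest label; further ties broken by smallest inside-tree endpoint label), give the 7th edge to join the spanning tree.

2-3

Prim's algorithm from 8:
Step 1: cheapest edge leaving the tree is 2-8 (2); add 2.
Step 2: cheapest edge leaving the tree is 5-8 (2); add 5.
Step 3: cheapest edge leaving the tree is 5-6 (2); add 6.
Step 4: cheapest edge leaving the tree is 6-7 (6); add 7.
Step 5: cheapest edge leaving the tree is 0-7 (11); add 0.
Step 6: cheapest edge leaving the tree is 1-2 (12); add 1.
Step 7: cheapest edge leaving the tree is 2-3 (13); add 3.
Step 8: cheapest edge leaving the tree is 4-8 (13); add 4.
The 7th edge added is 2-3.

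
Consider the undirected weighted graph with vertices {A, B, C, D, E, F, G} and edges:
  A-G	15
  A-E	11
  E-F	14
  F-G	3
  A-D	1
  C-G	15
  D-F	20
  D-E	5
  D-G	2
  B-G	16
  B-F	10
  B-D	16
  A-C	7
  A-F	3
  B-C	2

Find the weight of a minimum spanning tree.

20

Prim's algorithm from E:
Step 1: cheapest edge leaving the tree is D-E (5); add D.
Step 2: cheapest edge leaving the tree is A-D (1); add A.
Step 3: cheapest edge leaving the tree is D-G (2); add G.
Step 4: cheapest edge leaving the tree is A-F (3); add F.
Step 5: cheapest edge leaving the tree is A-C (7); add C.
Step 6: cheapest edge leaving the tree is B-C (2); add B.
MST edges: D-E, A-D, D-G, A-F, A-C, B-C; total weight 5+1+2+3+7+2 = 20.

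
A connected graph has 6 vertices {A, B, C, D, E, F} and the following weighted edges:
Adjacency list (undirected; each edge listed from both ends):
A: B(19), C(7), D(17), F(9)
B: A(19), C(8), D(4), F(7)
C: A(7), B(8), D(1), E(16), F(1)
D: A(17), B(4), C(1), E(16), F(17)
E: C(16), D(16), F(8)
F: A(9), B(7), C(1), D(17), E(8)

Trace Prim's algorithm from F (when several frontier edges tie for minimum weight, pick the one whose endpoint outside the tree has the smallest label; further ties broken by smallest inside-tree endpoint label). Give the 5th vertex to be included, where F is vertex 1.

Prim, starting at F.
Step 1: cheapest edge leaving the tree is C—F (1); add C.
Step 2: cheapest edge leaving the tree is C—D (1); add D.
Step 3: cheapest edge leaving the tree is B—D (4); add B.
Step 4: cheapest edge leaving the tree is A—C (7); add A.
Step 5: cheapest edge leaving the tree is E—F (8); add E.
Vertex order: F, C, D, B, A, E. The 5th vertex is A.

A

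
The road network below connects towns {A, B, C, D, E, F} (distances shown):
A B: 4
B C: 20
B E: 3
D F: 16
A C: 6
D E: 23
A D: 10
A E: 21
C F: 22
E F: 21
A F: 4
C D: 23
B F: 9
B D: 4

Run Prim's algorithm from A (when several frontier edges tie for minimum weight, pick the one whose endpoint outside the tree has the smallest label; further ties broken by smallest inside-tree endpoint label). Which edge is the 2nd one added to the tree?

Prim, starting at A.
Step 1: frontier [A B 4, A F 4, A C 6, A D 10, A E 21] → take A B (4); add B.
Step 2: frontier [A F 4, A C 6, A D 10, A E 21, B E 3, B D 4, B F 9, B C 20] → take B E (3); add E.
Step 3: frontier [A F 4, A C 6, A D 10, B D 4, B F 9, B C 20, E F 21, D E 23] → take B D (4); add D.
Step 4: frontier [A F 4, A C 6, B F 9, B C 20, D F 16, C D 23, E F 21] → take A F (4); add F.
Step 5: frontier [A C 6, B C 20, C D 23, C F 22] → take A C (6); add C.
The 2nd edge added is B E.

B-E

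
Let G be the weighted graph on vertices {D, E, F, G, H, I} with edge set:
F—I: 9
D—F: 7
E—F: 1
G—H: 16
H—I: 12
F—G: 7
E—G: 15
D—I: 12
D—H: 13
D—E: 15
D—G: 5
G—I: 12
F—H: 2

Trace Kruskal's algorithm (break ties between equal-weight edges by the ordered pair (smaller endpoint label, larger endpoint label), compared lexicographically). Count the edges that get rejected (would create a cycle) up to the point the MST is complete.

Kruskal: consider edges lightest-first.
E—F (1): add — endpoints in different components.
F—H (2): add — endpoints in different components.
D—G (5): add — endpoints in different components.
D—F (7): add — endpoints in different components.
F—G (7): skip — F and G already connected.
F—I (9): add — endpoints in different components.
Edges rejected before the tree was complete: 1.

1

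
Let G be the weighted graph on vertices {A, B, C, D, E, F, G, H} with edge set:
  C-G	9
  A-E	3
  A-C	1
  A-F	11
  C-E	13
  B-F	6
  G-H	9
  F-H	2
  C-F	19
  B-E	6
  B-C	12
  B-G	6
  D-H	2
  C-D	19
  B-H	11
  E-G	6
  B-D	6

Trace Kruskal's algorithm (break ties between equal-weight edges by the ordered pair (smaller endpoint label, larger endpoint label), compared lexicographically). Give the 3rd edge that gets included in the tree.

Kruskal's algorithm — process edges by increasing weight (ties by edge label):
A-C (1): add — endpoints in different components.
D-H (2): add — endpoints in different components.
F-H (2): add — endpoints in different components.
A-E (3): add — endpoints in different components.
B-D (6): add — endpoints in different components.
B-E (6): add — endpoints in different components.
B-F (6): skip — B and F already connected.
B-G (6): add — endpoints in different components.
The 3rd edge added is F-H.

F-H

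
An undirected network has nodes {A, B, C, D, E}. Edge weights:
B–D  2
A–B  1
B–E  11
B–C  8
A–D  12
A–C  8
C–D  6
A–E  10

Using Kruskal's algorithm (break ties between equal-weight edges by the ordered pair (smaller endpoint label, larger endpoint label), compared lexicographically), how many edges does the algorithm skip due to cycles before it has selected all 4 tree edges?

2

Kruskal's algorithm — process edges by increasing weight (ties by edge label):
A–B (1): add — endpoints in different components.
B–D (2): add — endpoints in different components.
C–D (6): add — endpoints in different components.
A–C (8): skip — A and C already connected.
B–C (8): skip — B and C already connected.
A–E (10): add — endpoints in different components.
Edges rejected before the tree was complete: 2.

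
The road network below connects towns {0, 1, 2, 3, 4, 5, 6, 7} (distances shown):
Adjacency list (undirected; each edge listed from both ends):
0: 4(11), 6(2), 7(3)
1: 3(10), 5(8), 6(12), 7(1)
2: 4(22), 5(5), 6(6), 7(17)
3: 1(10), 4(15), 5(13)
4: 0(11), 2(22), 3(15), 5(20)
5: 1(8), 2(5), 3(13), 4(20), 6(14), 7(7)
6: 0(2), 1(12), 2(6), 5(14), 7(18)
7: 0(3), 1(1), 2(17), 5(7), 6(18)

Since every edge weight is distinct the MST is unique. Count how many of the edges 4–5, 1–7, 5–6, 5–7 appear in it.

1

Kruskal's algorithm — process edges by increasing weight (ties by edge label):
1–7 (1): add — endpoints in different components.
0–6 (2): add — endpoints in different components.
0–7 (3): add — endpoints in different components.
2–5 (5): add — endpoints in different components.
2–6 (6): add — endpoints in different components.
5–7 (7): skip — 5 and 7 already connected.
1–5 (8): skip — 1 and 5 already connected.
1–3 (10): add — endpoints in different components.
0–4 (11): add — endpoints in different components.
MST edge set: {1–7, 0–6, 0–7, 2–5, 2–6, 1–3, 0–4}.
Of the listed edges, {1–7} are in the MST → 1.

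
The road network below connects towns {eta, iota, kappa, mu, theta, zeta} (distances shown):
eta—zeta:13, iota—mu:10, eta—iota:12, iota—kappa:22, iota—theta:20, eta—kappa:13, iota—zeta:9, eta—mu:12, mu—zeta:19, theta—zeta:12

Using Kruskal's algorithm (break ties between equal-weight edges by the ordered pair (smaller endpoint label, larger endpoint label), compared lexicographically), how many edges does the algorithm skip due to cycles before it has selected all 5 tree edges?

1

Kruskal: consider edges lightest-first.
iota—zeta (9): add — endpoints in different components.
iota—mu (10): add — endpoints in different components.
eta—iota (12): add — endpoints in different components.
eta—mu (12): skip — eta and mu already connected.
theta—zeta (12): add — endpoints in different components.
eta—kappa (13): add — endpoints in different components.
Edges rejected before the tree was complete: 1.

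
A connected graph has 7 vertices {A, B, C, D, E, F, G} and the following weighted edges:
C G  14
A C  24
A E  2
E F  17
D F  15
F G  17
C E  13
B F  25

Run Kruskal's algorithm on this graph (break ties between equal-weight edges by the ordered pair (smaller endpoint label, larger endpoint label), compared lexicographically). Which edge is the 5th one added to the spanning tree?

E-F

Sort edges by weight, then run Kruskal:
A E (2): add — endpoints in different components.
C E (13): add — endpoints in different components.
C G (14): add — endpoints in different components.
D F (15): add — endpoints in different components.
E F (17): add — endpoints in different components.
F G (17): skip — F and G already connected.
A C (24): skip — A and C already connected.
B F (25): add — endpoints in different components.
The 5th edge added is E F.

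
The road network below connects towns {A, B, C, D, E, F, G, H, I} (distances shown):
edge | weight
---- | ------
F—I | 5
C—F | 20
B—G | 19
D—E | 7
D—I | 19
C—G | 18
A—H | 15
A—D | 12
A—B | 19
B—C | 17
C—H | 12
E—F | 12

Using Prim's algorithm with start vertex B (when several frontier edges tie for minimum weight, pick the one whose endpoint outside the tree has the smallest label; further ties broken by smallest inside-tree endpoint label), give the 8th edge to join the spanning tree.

Grow the tree from B using Prim:
Step 1: cheapest edge leaving the tree is B—C (17); add C.
Step 2: cheapest edge leaving the tree is C—H (12); add H.
Step 3: cheapest edge leaving the tree is A—H (15); add A.
Step 4: cheapest edge leaving the tree is A—D (12); add D.
Step 5: cheapest edge leaving the tree is D—E (7); add E.
Step 6: cheapest edge leaving the tree is E—F (12); add F.
Step 7: cheapest edge leaving the tree is F—I (5); add I.
Step 8: cheapest edge leaving the tree is C—G (18); add G.
The 8th edge added is C—G.

C-G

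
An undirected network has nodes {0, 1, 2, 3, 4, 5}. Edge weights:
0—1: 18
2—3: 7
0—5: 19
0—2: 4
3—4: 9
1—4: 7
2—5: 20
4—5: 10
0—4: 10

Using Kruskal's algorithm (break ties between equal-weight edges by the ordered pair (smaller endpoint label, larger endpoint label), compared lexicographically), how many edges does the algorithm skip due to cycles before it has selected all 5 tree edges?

1

Sort edges by weight, then run Kruskal:
0—2 (4): add. Components now {0,2} {1} {3} {4} {5}
1—4 (7): add. Components now {0,2} {1,4} {3} {5}
2—3 (7): add. Components now {0,2,3} {1,4} {5}
3—4 (9): add. Components now {0,1,2,3,4} {5}
0—4 (10): skip — 0 and 4 already connected.
4—5 (10): add. Components now {0,1,2,3,4,5}
Edges rejected before the tree was complete: 1.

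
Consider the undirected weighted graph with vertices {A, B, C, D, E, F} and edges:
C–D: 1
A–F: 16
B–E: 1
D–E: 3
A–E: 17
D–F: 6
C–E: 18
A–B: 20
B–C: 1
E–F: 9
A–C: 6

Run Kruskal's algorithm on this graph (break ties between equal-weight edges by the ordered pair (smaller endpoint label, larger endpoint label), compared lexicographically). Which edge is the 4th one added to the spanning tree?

A-C

Sort edges by weight, then run Kruskal:
B–C (1): add — endpoints in different components.
B–E (1): add — endpoints in different components.
C–D (1): add — endpoints in different components.
D–E (3): skip — D and E already connected.
A–C (6): add — endpoints in different components.
D–F (6): add — endpoints in different components.
The 4th edge added is A–C.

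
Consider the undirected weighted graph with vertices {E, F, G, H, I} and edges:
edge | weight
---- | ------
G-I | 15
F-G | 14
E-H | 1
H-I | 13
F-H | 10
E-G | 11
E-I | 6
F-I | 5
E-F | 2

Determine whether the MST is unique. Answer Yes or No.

Kruskal's algorithm — process edges by increasing weight (ties by edge label):
E-H (1): add. Components now {E,H} {F} {G} {I}
E-F (2): add. Components now {E,F,H} {G} {I}
F-I (5): add. Components now {E,F,H,I} {G}
E-I (6): skip — E and I already connected.
F-H (10): skip — F and H already connected.
E-G (11): add. Components now {E,F,G,H,I}
Every non-tree edge has weight strictly greater than the heaviest edge on the tree path between its endpoints, so the MST is unique.

Yes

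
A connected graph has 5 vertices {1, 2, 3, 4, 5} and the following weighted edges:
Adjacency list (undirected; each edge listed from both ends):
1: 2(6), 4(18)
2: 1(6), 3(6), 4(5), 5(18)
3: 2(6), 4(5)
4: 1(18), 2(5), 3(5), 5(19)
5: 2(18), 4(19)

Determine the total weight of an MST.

34

Kruskal's algorithm — process edges by increasing weight (ties by edge label):
2-4 (5): add. Components now {1} {2,4} {3} {5}
3-4 (5): add. Components now {1} {2,3,4} {5}
1-2 (6): add. Components now {1,2,3,4} {5}
2-3 (6): skip — 2 and 3 already connected.
1-4 (18): skip — 1 and 4 already connected.
2-5 (18): add. Components now {1,2,3,4,5}
MST edges: 2-4, 3-4, 1-2, 2-5; total weight 5+5+6+18 = 34.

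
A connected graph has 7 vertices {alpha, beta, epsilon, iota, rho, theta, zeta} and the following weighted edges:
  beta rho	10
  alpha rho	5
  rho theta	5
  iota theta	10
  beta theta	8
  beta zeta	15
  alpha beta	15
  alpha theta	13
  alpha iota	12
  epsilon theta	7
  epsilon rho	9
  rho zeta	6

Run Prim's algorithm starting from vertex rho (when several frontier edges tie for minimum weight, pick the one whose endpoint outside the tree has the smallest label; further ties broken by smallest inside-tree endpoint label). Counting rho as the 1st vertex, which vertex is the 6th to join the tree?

beta

Grow the tree from rho using Prim:
Step 1: cheapest edge leaving the tree is alpha rho (5); add alpha.
Step 2: cheapest edge leaving the tree is rho theta (5); add theta.
Step 3: cheapest edge leaving the tree is rho zeta (6); add zeta.
Step 4: cheapest edge leaving the tree is epsilon theta (7); add epsilon.
Step 5: cheapest edge leaving the tree is beta theta (8); add beta.
Step 6: cheapest edge leaving the tree is iota theta (10); add iota.
Vertex order: rho, alpha, theta, zeta, epsilon, beta, iota. The 6th vertex is beta.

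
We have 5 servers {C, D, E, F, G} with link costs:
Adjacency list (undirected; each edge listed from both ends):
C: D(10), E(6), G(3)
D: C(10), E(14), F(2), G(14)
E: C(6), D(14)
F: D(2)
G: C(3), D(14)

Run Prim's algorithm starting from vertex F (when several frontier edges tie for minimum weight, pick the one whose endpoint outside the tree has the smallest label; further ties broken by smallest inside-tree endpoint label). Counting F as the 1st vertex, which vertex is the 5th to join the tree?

E

Prim's algorithm from F:
Step 1: frontier [D-F 2] → take D-F (2); add D.
Step 2: frontier [C-D 10, D-E 14, D-G 14] → take C-D (10); add C.
Step 3: frontier [C-G 3, C-E 6, D-E 14, D-G 14] → take C-G (3); add G.
Step 4: frontier [C-E 6, D-E 14] → take C-E (6); add E.
Vertex order: F, D, C, G, E. The 5th vertex is E.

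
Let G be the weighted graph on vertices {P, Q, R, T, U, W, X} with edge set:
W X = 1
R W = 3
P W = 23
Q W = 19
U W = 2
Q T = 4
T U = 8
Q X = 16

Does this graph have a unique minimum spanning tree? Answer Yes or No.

Yes

Kruskal's algorithm — process edges by increasing weight (ties by edge label):
W X (1): add — endpoints in different components.
U W (2): add — endpoints in different components.
R W (3): add — endpoints in different components.
Q T (4): add — endpoints in different components.
T U (8): add — endpoints in different components.
Q X (16): skip — X and Q already connected.
Q W (19): skip — W and Q already connected.
P W (23): add — endpoints in different components.
Every non-tree edge has weight strictly greater than the heaviest edge on the tree path between its endpoints, so the MST is unique.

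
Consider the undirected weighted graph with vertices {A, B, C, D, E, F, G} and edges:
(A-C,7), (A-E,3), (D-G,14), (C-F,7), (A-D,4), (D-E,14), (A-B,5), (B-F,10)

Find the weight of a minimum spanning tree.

40

Kruskal's algorithm — process edges by increasing weight (ties by edge label):
A-E (3): add. Components now {A,E} {B} {C} {D} {F} {G}
A-D (4): add. Components now {A,D,E} {B} {C} {F} {G}
A-B (5): add. Components now {A,B,D,E} {C} {F} {G}
A-C (7): add. Components now {A,B,C,D,E} {F} {G}
C-F (7): add. Components now {A,B,C,D,E,F} {G}
B-F (10): skip — B and F already connected.
D-E (14): skip — D and E already connected.
D-G (14): add. Components now {A,B,C,D,E,F,G}
MST edges: A-E, A-D, A-B, A-C, C-F, D-G; total weight 3+4+5+7+7+14 = 40.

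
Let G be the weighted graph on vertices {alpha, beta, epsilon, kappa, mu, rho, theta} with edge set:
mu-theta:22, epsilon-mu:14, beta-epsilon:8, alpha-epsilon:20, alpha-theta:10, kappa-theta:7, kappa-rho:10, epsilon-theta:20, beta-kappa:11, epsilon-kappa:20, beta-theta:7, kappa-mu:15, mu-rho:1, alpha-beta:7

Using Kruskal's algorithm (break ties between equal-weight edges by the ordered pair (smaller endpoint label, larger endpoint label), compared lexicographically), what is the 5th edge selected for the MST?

Sort edges by weight, then run Kruskal:
mu-rho (1): add — endpoints in different components.
alpha-beta (7): add — endpoints in different components.
beta-theta (7): add — endpoints in different components.
kappa-theta (7): add — endpoints in different components.
beta-epsilon (8): add — endpoints in different components.
alpha-theta (10): skip — theta and alpha already connected.
kappa-rho (10): add — endpoints in different components.
The 5th edge added is beta-epsilon.

beta-epsilon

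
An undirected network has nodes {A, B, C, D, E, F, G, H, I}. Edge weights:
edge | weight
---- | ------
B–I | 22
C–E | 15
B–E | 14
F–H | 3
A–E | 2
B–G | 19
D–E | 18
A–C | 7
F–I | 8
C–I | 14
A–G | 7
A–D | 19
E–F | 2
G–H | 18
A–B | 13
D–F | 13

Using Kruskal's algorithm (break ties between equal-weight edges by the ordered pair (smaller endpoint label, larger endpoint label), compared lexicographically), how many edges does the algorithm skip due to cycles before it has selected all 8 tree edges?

Kruskal: consider edges lightest-first.
A–E (2): add — endpoints in different components.
E–F (2): add — endpoints in different components.
F–H (3): add — endpoints in different components.
A–C (7): add — endpoints in different components.
A–G (7): add — endpoints in different components.
F–I (8): add — endpoints in different components.
A–B (13): add — endpoints in different components.
D–F (13): add — endpoints in different components.
Edges rejected before the tree was complete: 0.

0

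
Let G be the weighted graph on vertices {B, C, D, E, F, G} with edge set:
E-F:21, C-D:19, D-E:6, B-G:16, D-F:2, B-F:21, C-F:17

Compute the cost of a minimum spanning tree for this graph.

Sort edges by weight, then run Kruskal:
D-F (2): add. Components now {B} {C} {D,F} {E} {G}
D-E (6): add. Components now {B} {C} {D,E,F} {G}
B-G (16): add. Components now {B,G} {C} {D,E,F}
C-F (17): add. Components now {B,G} {C,D,E,F}
C-D (19): skip — C and D already connected.
B-F (21): add. Components now {B,C,D,E,F,G}
MST edges: D-F, D-E, B-G, C-F, B-F; total weight 2+6+16+17+21 = 62.

62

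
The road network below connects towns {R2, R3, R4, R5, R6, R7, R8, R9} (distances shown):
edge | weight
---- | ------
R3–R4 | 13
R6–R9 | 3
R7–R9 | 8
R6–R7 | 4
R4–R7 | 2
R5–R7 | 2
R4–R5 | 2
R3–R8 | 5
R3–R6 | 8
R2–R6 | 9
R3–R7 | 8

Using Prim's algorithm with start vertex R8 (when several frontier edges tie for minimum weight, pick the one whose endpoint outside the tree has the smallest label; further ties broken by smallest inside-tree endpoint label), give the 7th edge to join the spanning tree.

Prim, starting at R8.
Step 1: cheapest edge leaving the tree is R3–R8 (5); add R3.
Step 2: cheapest edge leaving the tree is R3–R6 (8); add R6.
Step 3: cheapest edge leaving the tree is R6–R9 (3); add R9.
Step 4: cheapest edge leaving the tree is R6–R7 (4); add R7.
Step 5: cheapest edge leaving the tree is R4–R7 (2); add R4.
Step 6: cheapest edge leaving the tree is R4–R5 (2); add R5.
Step 7: cheapest edge leaving the tree is R2–R6 (9); add R2.
The 7th edge added is R2–R6.

R2-R6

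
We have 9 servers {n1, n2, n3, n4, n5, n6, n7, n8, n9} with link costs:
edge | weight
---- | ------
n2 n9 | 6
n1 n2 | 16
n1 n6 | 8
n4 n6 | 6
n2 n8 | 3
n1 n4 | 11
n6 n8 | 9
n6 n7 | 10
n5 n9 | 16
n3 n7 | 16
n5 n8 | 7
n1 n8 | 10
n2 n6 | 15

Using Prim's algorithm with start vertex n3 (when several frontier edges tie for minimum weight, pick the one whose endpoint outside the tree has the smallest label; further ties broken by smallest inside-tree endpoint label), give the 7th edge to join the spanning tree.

Prim, starting at n3.
Step 1: frontier [n3 n7 16] → take n3 n7 (16); add n7.
Step 2: frontier [n6 n7 10] → take n6 n7 (10); add n6.
Step 3: frontier [n4 n6 6, n1 n6 8, n6 n8 9, n2 n6 15] → take n4 n6 (6); add n4.
Step 4: frontier [n1 n4 11, n1 n6 8, n6 n8 9, n2 n6 15] → take n1 n6 (8); add n1.
Step 5: frontier [n1 n8 10, n1 n2 16, n6 n8 9, n2 n6 15] → take n6 n8 (9); add n8.
Step 6: frontier [n1 n2 16, n2 n6 15, n2 n8 3, n5 n8 7] → take n2 n8 (3); add n2.
Step 7: frontier [n2 n9 6, n5 n8 7] → take n2 n9 (6); add n9.
Step 8: frontier [n5 n8 7, n5 n9 16] → take n5 n8 (7); add n5.
The 7th edge added is n2 n9.

n2-n9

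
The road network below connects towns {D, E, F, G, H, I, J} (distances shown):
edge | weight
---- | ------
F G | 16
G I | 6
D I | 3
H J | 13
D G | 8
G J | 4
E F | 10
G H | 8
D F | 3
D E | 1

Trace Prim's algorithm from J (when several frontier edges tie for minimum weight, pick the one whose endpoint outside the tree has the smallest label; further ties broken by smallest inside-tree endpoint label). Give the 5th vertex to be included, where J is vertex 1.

Prim's algorithm from J:
Step 1: cheapest edge leaving the tree is G J (4); add G.
Step 2: cheapest edge leaving the tree is G I (6); add I.
Step 3: cheapest edge leaving the tree is D I (3); add D.
Step 4: cheapest edge leaving the tree is D E (1); add E.
Step 5: cheapest edge leaving the tree is D F (3); add F.
Step 6: cheapest edge leaving the tree is G H (8); add H.
Vertex order: J, G, I, D, E, F, H. The 5th vertex is E.

E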